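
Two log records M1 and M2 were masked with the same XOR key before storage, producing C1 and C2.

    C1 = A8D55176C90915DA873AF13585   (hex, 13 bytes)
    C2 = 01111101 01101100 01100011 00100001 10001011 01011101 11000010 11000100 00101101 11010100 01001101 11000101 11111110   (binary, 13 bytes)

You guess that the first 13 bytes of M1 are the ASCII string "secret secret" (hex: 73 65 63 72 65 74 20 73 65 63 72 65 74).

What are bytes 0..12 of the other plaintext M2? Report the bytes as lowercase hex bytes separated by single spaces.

First, C1 ⊕ C2 = (M1 ⊕ K) ⊕ (M2 ⊕ K) = M1 ⊕ M2, so the key drops out. Then M2 = (M1 ⊕ M2) ⊕ M1 over the first 13 bytes.
byte 0: (a8 ^ 7d) ^ 73 = d5 ^ 73 = a6
byte 1: (d5 ^ 6c) ^ 65 = b9 ^ 65 = dc
byte 2: (51 ^ 63) ^ 63 = 32 ^ 63 = 51
byte 3: (76 ^ 21) ^ 72 = 57 ^ 72 = 25
byte 4: (c9 ^ 8b) ^ 65 = 42 ^ 65 = 27
byte 5: (09 ^ 5d) ^ 74 = 54 ^ 74 = 20
byte 6: (15 ^ c2) ^ 20 = d7 ^ 20 = f7
byte 7: (da ^ c4) ^ 73 = 1e ^ 73 = 6d
byte 8: (87 ^ 2d) ^ 65 = aa ^ 65 = cf
byte 9: (3a ^ d4) ^ 63 = ee ^ 63 = 8d
byte 10: (f1 ^ 4d) ^ 72 = bc ^ 72 = ce
byte 11: (35 ^ c5) ^ 65 = f0 ^ 65 = 95
byte 12: (85 ^ fe) ^ 74 = 7b ^ 74 = 0f

a6 dc 51 25 27 20 f7 6d cf 8d ce 95 0f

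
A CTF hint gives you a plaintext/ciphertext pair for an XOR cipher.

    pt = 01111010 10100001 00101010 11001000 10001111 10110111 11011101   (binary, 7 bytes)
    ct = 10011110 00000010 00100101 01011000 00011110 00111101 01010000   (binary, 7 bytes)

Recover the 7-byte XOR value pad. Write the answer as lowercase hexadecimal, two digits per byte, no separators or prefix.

e4a30f90918a8d

Since ct = pt ⊕ pad, XORing both sides with pt gives pad = pt ⊕ ct.
7a xor 9e = e4
a1 xor 02 = a3
2a xor 25 = 0f
c8 xor 58 = 90
8f xor 1e = 91
b7 xor 3d = 8a
dd xor 50 = 8d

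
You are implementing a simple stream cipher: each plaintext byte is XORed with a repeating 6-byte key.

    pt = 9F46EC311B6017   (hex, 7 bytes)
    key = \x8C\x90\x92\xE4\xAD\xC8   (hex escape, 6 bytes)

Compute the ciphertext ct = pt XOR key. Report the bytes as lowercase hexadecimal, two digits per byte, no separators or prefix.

13d67ed5b6a89b

The 6-byte key repeats, so the effective keystream is 8c 90 92 e4 ad c8 8c.
byte 0: 9f ^ 8c = 13
byte 1: 46 ^ 90 = d6
byte 2: ec ^ 92 = 7e
byte 3: 31 ^ e4 = d5
byte 4: 1b ^ ad = b6
byte 5: 60 ^ c8 = a8
byte 6: 17 ^ 8c = 9b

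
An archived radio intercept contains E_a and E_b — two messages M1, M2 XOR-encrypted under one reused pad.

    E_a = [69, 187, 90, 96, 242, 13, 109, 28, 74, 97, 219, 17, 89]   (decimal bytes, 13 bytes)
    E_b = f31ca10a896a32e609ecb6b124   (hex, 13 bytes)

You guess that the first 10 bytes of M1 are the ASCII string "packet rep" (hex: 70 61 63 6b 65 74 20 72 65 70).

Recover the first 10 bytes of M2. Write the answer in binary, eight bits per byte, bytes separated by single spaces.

First, E_a ⊕ E_b = (M1 ⊕ K) ⊕ (M2 ⊕ K) = M1 ⊕ M2, so the key drops out. Then M2 = (M1 ⊕ M2) ⊕ M1 over the first 10 bytes.
byte 0: (45 XOR f3) XOR 70 = b6 XOR 70 = c6
byte 1: (bb XOR 1c) XOR 61 = a7 XOR 61 = c6
byte 2: (5a XOR a1) XOR 63 = fb XOR 63 = 98
byte 3: (60 XOR 0a) XOR 6b = 6a XOR 6b = 01
byte 4: (f2 XOR 89) XOR 65 = 7b XOR 65 = 1e
byte 5: (0d XOR 6a) XOR 74 = 67 XOR 74 = 13
byte 6: (6d XOR 32) XOR 20 = 5f XOR 20 = 7f
byte 7: (1c XOR e6) XOR 72 = fa XOR 72 = 88
byte 8: (4a XOR 09) XOR 65 = 43 XOR 65 = 26
byte 9: (61 XOR ec) XOR 70 = 8d XOR 70 = fd

11000110 11000110 10011000 00000001 00011110 00010011 01111111 10001000 00100110 11111101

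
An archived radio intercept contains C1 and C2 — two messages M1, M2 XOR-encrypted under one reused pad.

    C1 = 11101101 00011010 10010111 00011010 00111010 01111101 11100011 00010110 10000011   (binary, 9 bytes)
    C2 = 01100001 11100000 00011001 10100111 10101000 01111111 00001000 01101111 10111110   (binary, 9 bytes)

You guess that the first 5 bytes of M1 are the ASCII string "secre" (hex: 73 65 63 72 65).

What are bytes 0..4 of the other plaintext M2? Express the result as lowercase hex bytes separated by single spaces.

First, C1 ⊕ C2 = (M1 ⊕ K) ⊕ (M2 ⊕ K) = M1 ⊕ M2, so the key drops out. Then M2 = (M1 ⊕ M2) ⊕ M1 over the first 5 bytes.
byte 0: (ed ^ 61) ^ 73 = 8c ^ 73 = ff
byte 1: (1a ^ e0) ^ 65 = fa ^ 65 = 9f
byte 2: (97 ^ 19) ^ 63 = 8e ^ 63 = ed
byte 3: (1a ^ a7) ^ 72 = bd ^ 72 = cf
byte 4: (3a ^ a8) ^ 65 = 92 ^ 65 = f7

ff 9f ed cf f7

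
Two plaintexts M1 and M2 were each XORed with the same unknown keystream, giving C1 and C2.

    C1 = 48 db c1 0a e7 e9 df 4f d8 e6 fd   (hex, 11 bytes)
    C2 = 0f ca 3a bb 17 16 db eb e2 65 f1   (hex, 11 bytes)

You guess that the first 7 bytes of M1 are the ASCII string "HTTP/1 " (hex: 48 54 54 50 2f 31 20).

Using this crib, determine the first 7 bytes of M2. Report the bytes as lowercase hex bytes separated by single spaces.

0f 45 af e1 df ce 24

First, C1 ⊕ C2 = (M1 ⊕ K) ⊕ (M2 ⊕ K) = M1 ⊕ M2, so the key drops out. Then M2 = (M1 ⊕ M2) ⊕ M1 over the first 7 bytes.
byte 0: (48 ⊕ 0f) ⊕ 48 = 47 ⊕ 48 = 0f
byte 1: (db ⊕ ca) ⊕ 54 = 11 ⊕ 54 = 45
byte 2: (c1 ⊕ 3a) ⊕ 54 = fb ⊕ 54 = af
byte 3: (0a ⊕ bb) ⊕ 50 = b1 ⊕ 50 = e1
byte 4: (e7 ⊕ 17) ⊕ 2f = f0 ⊕ 2f = df
byte 5: (e9 ⊕ 16) ⊕ 31 = ff ⊕ 31 = ce
byte 6: (df ⊕ db) ⊕ 20 = 04 ⊕ 20 = 24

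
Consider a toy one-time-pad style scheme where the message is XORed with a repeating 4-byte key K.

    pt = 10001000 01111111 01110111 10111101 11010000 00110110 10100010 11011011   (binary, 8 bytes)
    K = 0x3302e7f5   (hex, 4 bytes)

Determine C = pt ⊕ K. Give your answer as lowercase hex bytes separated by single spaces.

The 4-byte key repeats, so the effective keystream is 33 02 e7 f5 33 02 e7 f5.
byte 0: 10001000 ⊕ 00110011 = 10111011
byte 1: 01111111 ⊕ 00000010 = 01111101
byte 2: 01110111 ⊕ 11100111 = 10010000
byte 3: 10111101 ⊕ 11110101 = 01001000
byte 4: 11010000 ⊕ 00110011 = 11100011
byte 5: 00110110 ⊕ 00000010 = 00110100
byte 6: 10100010 ⊕ 11100111 = 01000101
byte 7: 11011011 ⊕ 11110101 = 00101110

bb 7d 90 48 e3 34 45 2e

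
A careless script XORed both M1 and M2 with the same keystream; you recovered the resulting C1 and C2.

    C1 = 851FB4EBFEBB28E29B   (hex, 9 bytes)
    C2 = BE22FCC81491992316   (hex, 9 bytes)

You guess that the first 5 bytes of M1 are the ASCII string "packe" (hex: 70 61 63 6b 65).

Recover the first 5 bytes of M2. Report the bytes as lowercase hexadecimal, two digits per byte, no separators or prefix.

4b5c2b488f

First, C1 ⊕ C2 = (M1 ⊕ K) ⊕ (M2 ⊕ K) = M1 ⊕ M2, so the key drops out. Then M2 = (M1 ⊕ M2) ⊕ M1 over the first 5 bytes.
byte 0: (85 XOR be) XOR 70 = 3b XOR 70 = 4b
byte 1: (1f XOR 22) XOR 61 = 3d XOR 61 = 5c
byte 2: (b4 XOR fc) XOR 63 = 48 XOR 63 = 2b
byte 3: (eb XOR c8) XOR 6b = 23 XOR 6b = 48
byte 4: (fe XOR 14) XOR 65 = ea XOR 65 = 8f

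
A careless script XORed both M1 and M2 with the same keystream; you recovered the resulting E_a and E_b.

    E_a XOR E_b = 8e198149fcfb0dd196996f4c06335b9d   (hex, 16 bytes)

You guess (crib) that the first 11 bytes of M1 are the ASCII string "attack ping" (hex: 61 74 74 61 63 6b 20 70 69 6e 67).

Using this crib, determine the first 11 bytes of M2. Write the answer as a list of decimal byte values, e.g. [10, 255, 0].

[239, 109, 245, 40, 159, 144, 45, 161, 255, 247, 8]

Since E_a ⊕ E_b = M1 ⊕ M2, XORing with the guessed M1 bytes yields the corresponding M2 bytes: M2 = (E_a ⊕ E_b) ⊕ M1.
byte 0: 8e XOR 61 = ef
byte 1: 19 XOR 74 = 6d
byte 2: 81 XOR 74 = f5
byte 3: 49 XOR 61 = 28
byte 4: fc XOR 63 = 9f
byte 5: fb XOR 6b = 90
byte 6: 0d XOR 20 = 2d
byte 7: d1 XOR 70 = a1
byte 8: 96 XOR 69 = ff
byte 9: 99 XOR 6e = f7
byte 10: 6f XOR 67 = 08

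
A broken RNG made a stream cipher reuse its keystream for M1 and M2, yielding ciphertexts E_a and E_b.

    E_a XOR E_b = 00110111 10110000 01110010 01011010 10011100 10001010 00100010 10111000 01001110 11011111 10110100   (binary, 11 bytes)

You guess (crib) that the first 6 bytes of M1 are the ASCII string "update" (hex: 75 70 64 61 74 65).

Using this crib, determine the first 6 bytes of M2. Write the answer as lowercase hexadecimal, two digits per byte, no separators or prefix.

Since E_a ⊕ E_b = M1 ⊕ M2, XORing with the guessed M1 bytes yields the corresponding M2 bytes: M2 = (E_a ⊕ E_b) ⊕ M1.
byte 0: 37 xor 75 = 42
byte 1: b0 xor 70 = c0
byte 2: 72 xor 64 = 16
byte 3: 5a xor 61 = 3b
byte 4: 9c xor 74 = e8
byte 5: 8a xor 65 = ef

42c0163be8ef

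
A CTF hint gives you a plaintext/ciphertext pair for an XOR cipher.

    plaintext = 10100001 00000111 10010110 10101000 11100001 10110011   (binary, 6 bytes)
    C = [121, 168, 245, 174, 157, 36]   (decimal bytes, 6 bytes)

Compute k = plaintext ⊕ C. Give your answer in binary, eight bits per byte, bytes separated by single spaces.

11011000 10101111 01100011 00000110 01111100 10010111

Since C = plaintext ⊕ k, XORing both sides with plaintext gives k = plaintext ⊕ C.
a1 ⊕ 79 = d8
07 ⊕ a8 = af
96 ⊕ f5 = 63
a8 ⊕ ae = 06
e1 ⊕ 9d = 7c
b3 ⊕ 24 = 97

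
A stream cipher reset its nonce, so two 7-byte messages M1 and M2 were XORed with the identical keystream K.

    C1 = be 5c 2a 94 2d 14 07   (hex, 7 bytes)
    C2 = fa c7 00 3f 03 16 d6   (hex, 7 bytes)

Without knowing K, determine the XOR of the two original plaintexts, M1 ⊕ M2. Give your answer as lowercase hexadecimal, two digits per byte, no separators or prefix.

449b2aab2e02d1

C1 ⊕ C2 = (M1 ⊕ K) ⊕ (M2 ⊕ K) = M1 ⊕ M2 — the shared key cancels under XOR.
byte 0: 10111110 ^ 11111010 = 01000100
byte 1: 01011100 ^ 11000111 = 10011011
byte 2: 00101010 ^ 00000000 = 00101010
byte 3: 10010100 ^ 00111111 = 10101011
byte 4: 00101101 ^ 00000011 = 00101110
byte 5: 00010100 ^ 00010110 = 00000010
byte 6: 00000111 ^ 11010110 = 11010001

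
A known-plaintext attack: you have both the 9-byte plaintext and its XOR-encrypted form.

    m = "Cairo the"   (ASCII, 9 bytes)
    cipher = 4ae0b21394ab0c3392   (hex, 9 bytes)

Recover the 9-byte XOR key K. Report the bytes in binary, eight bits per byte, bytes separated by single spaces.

Since cipher = m ⊕ K, XORing both sides with m gives K = m ⊕ cipher.
 67 xor  74 =   9
 97 xor 224 = 129
105 xor 178 = 219
114 xor  19 =  97
111 xor 148 = 251
 32 xor 171 = 139
116 xor  12 = 120
104 xor  51 =  91
101 xor 146 = 247

00001001 10000001 11011011 01100001 11111011 10001011 01111000 01011011 11110111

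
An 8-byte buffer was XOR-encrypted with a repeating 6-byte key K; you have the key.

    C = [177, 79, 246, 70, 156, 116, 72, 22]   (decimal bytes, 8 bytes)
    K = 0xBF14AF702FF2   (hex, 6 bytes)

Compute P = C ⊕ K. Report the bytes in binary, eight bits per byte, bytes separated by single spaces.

00001110 01011011 01011001 00110110 10110011 10000110 11110111 00000010

The 6-byte key repeats, so the effective keystream is bf 14 af 70 2f f2 bf 14.
byte 0: b1 ⊕ bf = 0e
byte 1: 4f ⊕ 14 = 5b
byte 2: f6 ⊕ af = 59
byte 3: 46 ⊕ 70 = 36
byte 4: 9c ⊕ 2f = b3
byte 5: 74 ⊕ f2 = 86
byte 6: 48 ⊕ bf = f7
byte 7: 16 ⊕ 14 = 02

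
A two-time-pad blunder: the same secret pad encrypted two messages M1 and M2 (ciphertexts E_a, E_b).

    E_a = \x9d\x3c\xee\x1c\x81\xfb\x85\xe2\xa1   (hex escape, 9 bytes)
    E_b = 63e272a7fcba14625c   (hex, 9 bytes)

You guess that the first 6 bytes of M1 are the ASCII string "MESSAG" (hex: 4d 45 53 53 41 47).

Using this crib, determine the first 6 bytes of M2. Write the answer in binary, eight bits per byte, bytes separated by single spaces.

10110011 10011011 11001111 11101000 00111100 00000110

First, E_a ⊕ E_b = (M1 ⊕ K) ⊕ (M2 ⊕ K) = M1 ⊕ M2, so the key drops out. Then M2 = (M1 ⊕ M2) ⊕ M1 over the first 6 bytes.
byte 0: (9d XOR 63) XOR 4d = fe XOR 4d = b3
byte 1: (3c XOR e2) XOR 45 = de XOR 45 = 9b
byte 2: (ee XOR 72) XOR 53 = 9c XOR 53 = cf
byte 3: (1c XOR a7) XOR 53 = bb XOR 53 = e8
byte 4: (81 XOR fc) XOR 41 = 7d XOR 41 = 3c
byte 5: (fb XOR ba) XOR 47 = 41 XOR 47 = 06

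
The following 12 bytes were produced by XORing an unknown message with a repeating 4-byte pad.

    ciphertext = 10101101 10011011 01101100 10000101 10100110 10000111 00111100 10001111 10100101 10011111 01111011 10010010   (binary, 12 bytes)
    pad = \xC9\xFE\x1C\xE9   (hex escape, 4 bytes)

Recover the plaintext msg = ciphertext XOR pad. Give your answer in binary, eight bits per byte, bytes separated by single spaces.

The 4-byte key repeats, so the effective keystream is c9 fe 1c e9 c9 fe 1c e9 c9 fe 1c e9.
byte 0: 10101101 ^ 11001001 = 01100100
byte 1: 10011011 ^ 11111110 = 01100101
byte 2: 01101100 ^ 00011100 = 01110000
byte 3: 10000101 ^ 11101001 = 01101100
byte 4: 10100110 ^ 11001001 = 01101111
byte 5: 10000111 ^ 11111110 = 01111001
byte 6: 00111100 ^ 00011100 = 00100000
byte 7: 10001111 ^ 11101001 = 01100110
byte 8: 10100101 ^ 11001001 = 01101100
byte 9: 10011111 ^ 11111110 = 01100001
byte 10: 01111011 ^ 00011100 = 01100111
byte 11: 10010010 ^ 11101001 = 01111011

01100100 01100101 01110000 01101100 01101111 01111001 00100000 01100110 01101100 01100001 01100111 01111011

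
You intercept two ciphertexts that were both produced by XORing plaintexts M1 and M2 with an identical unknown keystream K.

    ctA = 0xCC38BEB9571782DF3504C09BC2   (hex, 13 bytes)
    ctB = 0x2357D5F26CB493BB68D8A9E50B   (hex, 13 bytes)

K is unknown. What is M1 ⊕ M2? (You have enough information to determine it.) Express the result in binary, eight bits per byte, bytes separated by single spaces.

11101111 01101111 01101011 01001011 00111011 10100011 00010001 01100100 01011101 11011100 01101001 01111110 11001001

ctA ⊕ ctB = (M1 ⊕ K) ⊕ (M2 ⊕ K) = M1 ⊕ M2 — the shared key cancels under XOR.
cc XOR 23 = ef
38 XOR 57 = 6f
be XOR d5 = 6b
b9 XOR f2 = 4b
57 XOR 6c = 3b
17 XOR b4 = a3
82 XOR 93 = 11
df XOR bb = 64
35 XOR 68 = 5d
04 XOR d8 = dc
c0 XOR a9 = 69
9b XOR e5 = 7e
c2 XOR 0b = c9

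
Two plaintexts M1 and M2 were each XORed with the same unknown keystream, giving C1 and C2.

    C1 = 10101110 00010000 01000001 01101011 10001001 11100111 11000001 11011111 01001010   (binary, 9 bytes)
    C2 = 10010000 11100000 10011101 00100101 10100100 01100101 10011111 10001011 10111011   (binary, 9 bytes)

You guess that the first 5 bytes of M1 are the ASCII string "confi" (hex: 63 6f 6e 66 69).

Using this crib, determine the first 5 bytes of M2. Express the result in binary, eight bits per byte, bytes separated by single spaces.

First, C1 ⊕ C2 = (M1 ⊕ K) ⊕ (M2 ⊕ K) = M1 ⊕ M2, so the key drops out. Then M2 = (M1 ⊕ M2) ⊕ M1 over the first 5 bytes.
byte 0: (ae xor 90) xor 63 = 3e xor 63 = 5d
byte 1: (10 xor e0) xor 6f = f0 xor 6f = 9f
byte 2: (41 xor 9d) xor 6e = dc xor 6e = b2
byte 3: (6b xor 25) xor 66 = 4e xor 66 = 28
byte 4: (89 xor a4) xor 69 = 2d xor 69 = 44

01011101 10011111 10110010 00101000 01000100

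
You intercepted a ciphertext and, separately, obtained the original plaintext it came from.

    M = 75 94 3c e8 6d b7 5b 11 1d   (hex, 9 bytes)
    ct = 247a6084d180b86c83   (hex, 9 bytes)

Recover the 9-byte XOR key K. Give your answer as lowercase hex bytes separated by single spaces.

51 ee 5c 6c bc 37 e3 7d 9e

Since ct = M ⊕ K, XORing both sides with M gives K = M ⊕ ct.
75 ^ 24 = 51
94 ^ 7a = ee
3c ^ 60 = 5c
e8 ^ 84 = 6c
6d ^ d1 = bc
b7 ^ 80 = 37
5b ^ b8 = e3
11 ^ 6c = 7d
1d ^ 83 = 9e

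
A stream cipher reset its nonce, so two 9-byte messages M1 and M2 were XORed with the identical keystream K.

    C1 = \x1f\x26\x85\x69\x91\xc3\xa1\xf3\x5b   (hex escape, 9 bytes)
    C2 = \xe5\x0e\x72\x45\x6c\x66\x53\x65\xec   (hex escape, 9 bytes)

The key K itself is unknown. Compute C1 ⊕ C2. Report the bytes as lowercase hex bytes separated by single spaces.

C1 ⊕ C2 = (M1 ⊕ K) ⊕ (M2 ⊕ K) = M1 ⊕ M2 — the shared key cancels under XOR.
1f xor e5 = fa
26 xor 0e = 28
85 xor 72 = f7
69 xor 45 = 2c
91 xor 6c = fd
c3 xor 66 = a5
a1 xor 53 = f2
f3 xor 65 = 96
5b xor ec = b7

fa 28 f7 2c fd a5 f2 96 b7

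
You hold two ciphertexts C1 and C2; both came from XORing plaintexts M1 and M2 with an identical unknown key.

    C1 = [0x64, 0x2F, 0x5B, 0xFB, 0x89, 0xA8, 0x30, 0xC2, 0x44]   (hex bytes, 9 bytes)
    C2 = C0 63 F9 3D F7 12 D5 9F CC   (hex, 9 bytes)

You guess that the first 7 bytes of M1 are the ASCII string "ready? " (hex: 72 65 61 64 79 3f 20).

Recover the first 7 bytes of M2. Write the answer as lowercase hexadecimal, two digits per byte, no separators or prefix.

First, C1 ⊕ C2 = (M1 ⊕ K) ⊕ (M2 ⊕ K) = M1 ⊕ M2, so the key drops out. Then M2 = (M1 ⊕ M2) ⊕ M1 over the first 7 bytes.
byte 0: (64 xor c0) xor 72 = a4 xor 72 = d6
byte 1: (2f xor 63) xor 65 = 4c xor 65 = 29
byte 2: (5b xor f9) xor 61 = a2 xor 61 = c3
byte 3: (fb xor 3d) xor 64 = c6 xor 64 = a2
byte 4: (89 xor f7) xor 79 = 7e xor 79 = 07
byte 5: (a8 xor 12) xor 3f = ba xor 3f = 85
byte 6: (30 xor d5) xor 20 = e5 xor 20 = c5

d629c3a20785c5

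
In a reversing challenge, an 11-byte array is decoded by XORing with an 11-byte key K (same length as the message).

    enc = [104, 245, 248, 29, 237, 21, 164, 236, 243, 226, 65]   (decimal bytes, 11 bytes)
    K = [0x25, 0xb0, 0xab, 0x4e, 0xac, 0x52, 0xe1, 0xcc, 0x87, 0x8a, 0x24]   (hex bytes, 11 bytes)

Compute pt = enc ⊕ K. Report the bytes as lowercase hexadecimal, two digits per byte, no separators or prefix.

XOR is its own inverse, so applying the key byte-wise gives the result directly.
68 ⊕ 25 = 4d
f5 ⊕ b0 = 45
f8 ⊕ ab = 53
1d ⊕ 4e = 53
ed ⊕ ac = 41
15 ⊕ 52 = 47
a4 ⊕ e1 = 45
ec ⊕ cc = 20
f3 ⊕ 87 = 74
e2 ⊕ 8a = 68
41 ⊕ 24 = 65

4d45535341474520746865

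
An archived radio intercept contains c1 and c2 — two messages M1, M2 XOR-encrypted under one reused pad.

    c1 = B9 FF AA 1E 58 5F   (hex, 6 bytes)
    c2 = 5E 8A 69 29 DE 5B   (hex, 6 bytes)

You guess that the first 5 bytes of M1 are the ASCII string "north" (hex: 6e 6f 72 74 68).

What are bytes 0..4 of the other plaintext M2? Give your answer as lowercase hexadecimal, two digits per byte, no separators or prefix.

First, c1 ⊕ c2 = (M1 ⊕ K) ⊕ (M2 ⊕ K) = M1 ⊕ M2, so the key drops out. Then M2 = (M1 ⊕ M2) ⊕ M1 over the first 5 bytes.
byte 0: (b9 ⊕ 5e) ⊕ 6e = e7 ⊕ 6e = 89
byte 1: (ff ⊕ 8a) ⊕ 6f = 75 ⊕ 6f = 1a
byte 2: (aa ⊕ 69) ⊕ 72 = c3 ⊕ 72 = b1
byte 3: (1e ⊕ 29) ⊕ 74 = 37 ⊕ 74 = 43
byte 4: (58 ⊕ de) ⊕ 68 = 86 ⊕ 68 = ee

891ab143ee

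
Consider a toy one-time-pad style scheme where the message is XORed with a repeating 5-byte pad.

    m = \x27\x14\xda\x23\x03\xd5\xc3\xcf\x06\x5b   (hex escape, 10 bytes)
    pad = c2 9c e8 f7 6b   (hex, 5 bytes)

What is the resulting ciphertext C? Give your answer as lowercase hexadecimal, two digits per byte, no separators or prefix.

The 5-byte key repeats, so the effective keystream is c2 9c e8 f7 6b c2 9c e8 f7 6b.
byte 0: 00100111 ^ 11000010 = 11100101
byte 1: 00010100 ^ 10011100 = 10001000
byte 2: 11011010 ^ 11101000 = 00110010
byte 3: 00100011 ^ 11110111 = 11010100
byte 4: 00000011 ^ 01101011 = 01101000
byte 5: 11010101 ^ 11000010 = 00010111
byte 6: 11000011 ^ 10011100 = 01011111
byte 7: 11001111 ^ 11101000 = 00100111
byte 8: 00000110 ^ 11110111 = 11110001
byte 9: 01011011 ^ 01101011 = 00110000

e58832d468175f27f130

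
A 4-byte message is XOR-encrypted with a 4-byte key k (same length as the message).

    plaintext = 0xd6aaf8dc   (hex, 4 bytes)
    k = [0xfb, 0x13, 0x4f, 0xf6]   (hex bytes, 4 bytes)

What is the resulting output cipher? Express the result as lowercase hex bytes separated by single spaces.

2d b9 b7 2a

XOR is its own inverse, so applying the key byte-wise gives the result directly.
d6 XOR fb = 2d
aa XOR 13 = b9
f8 XOR 4f = b7
dc XOR f6 = 2a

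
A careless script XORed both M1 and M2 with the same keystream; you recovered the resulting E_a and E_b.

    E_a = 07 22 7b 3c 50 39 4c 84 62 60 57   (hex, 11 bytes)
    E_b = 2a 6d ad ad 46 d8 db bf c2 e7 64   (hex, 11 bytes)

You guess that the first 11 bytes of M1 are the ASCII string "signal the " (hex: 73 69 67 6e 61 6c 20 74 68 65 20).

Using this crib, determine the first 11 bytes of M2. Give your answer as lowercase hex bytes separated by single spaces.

5e 26 b1 ff 77 8d b7 4f c8 e2 13

First, E_a ⊕ E_b = (M1 ⊕ K) ⊕ (M2 ⊕ K) = M1 ⊕ M2, so the key drops out. Then M2 = (M1 ⊕ M2) ⊕ M1 over the first 11 bytes.
byte 0: (07 xor 2a) xor 73 = 2d xor 73 = 5e
byte 1: (22 xor 6d) xor 69 = 4f xor 69 = 26
byte 2: (7b xor ad) xor 67 = d6 xor 67 = b1
byte 3: (3c xor ad) xor 6e = 91 xor 6e = ff
byte 4: (50 xor 46) xor 61 = 16 xor 61 = 77
byte 5: (39 xor d8) xor 6c = e1 xor 6c = 8d
byte 6: (4c xor db) xor 20 = 97 xor 20 = b7
byte 7: (84 xor bf) xor 74 = 3b xor 74 = 4f
byte 8: (62 xor c2) xor 68 = a0 xor 68 = c8
byte 9: (60 xor e7) xor 65 = 87 xor 65 = e2
byte 10: (57 xor 64) xor 20 = 33 xor 20 = 13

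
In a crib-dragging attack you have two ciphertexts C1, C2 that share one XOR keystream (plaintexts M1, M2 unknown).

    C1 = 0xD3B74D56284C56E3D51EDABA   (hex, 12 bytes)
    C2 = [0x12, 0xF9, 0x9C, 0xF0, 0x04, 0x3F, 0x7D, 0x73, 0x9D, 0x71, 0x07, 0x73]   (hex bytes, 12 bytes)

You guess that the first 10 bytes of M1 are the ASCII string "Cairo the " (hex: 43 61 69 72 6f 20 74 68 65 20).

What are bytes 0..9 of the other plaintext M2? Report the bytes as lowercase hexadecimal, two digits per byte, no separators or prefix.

822fb8d443535ff82d4f

First, C1 ⊕ C2 = (M1 ⊕ K) ⊕ (M2 ⊕ K) = M1 ⊕ M2, so the key drops out. Then M2 = (M1 ⊕ M2) ⊕ M1 over the first 10 bytes.
byte 0: (d3 xor 12) xor 43 = c1 xor 43 = 82
byte 1: (b7 xor f9) xor 61 = 4e xor 61 = 2f
byte 2: (4d xor 9c) xor 69 = d1 xor 69 = b8
byte 3: (56 xor f0) xor 72 = a6 xor 72 = d4
byte 4: (28 xor 04) xor 6f = 2c xor 6f = 43
byte 5: (4c xor 3f) xor 20 = 73 xor 20 = 53
byte 6: (56 xor 7d) xor 74 = 2b xor 74 = 5f
byte 7: (e3 xor 73) xor 68 = 90 xor 68 = f8
byte 8: (d5 xor 9d) xor 65 = 48 xor 65 = 2d
byte 9: (1e xor 71) xor 20 = 6f xor 20 = 4f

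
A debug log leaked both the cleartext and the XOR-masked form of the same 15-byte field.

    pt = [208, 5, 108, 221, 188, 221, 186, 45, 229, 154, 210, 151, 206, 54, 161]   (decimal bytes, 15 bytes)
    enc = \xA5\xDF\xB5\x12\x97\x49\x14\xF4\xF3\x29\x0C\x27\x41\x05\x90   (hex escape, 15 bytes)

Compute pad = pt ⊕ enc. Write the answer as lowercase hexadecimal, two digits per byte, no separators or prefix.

75dad9cf2b94aed916b3deb08f3331

Since enc = pt ⊕ pad, XORing both sides with pt gives pad = pt ⊕ enc.
byte 0: d0 ^ a5 = 75
byte 1: 05 ^ df = da
byte 2: 6c ^ b5 = d9
byte 3: dd ^ 12 = cf
byte 4: bc ^ 97 = 2b
byte 5: dd ^ 49 = 94
byte 6: ba ^ 14 = ae
byte 7: 2d ^ f4 = d9
byte 8: e5 ^ f3 = 16
byte 9: 9a ^ 29 = b3
byte 10: d2 ^ 0c = de
byte 11: 97 ^ 27 = b0
byte 12: ce ^ 41 = 8f
byte 13: 36 ^ 05 = 33
byte 14: a1 ^ 90 = 31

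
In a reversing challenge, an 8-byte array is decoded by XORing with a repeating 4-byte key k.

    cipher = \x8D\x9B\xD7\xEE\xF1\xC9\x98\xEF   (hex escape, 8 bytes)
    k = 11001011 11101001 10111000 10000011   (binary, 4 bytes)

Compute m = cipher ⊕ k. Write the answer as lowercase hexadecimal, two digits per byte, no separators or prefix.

46726f6d3a20206c

The 4-byte key repeats, so the effective keystream is cb e9 b8 83 cb e9 b8 83.
byte 0: 8d ^ cb = 46
byte 1: 9b ^ e9 = 72
byte 2: d7 ^ b8 = 6f
byte 3: ee ^ 83 = 6d
byte 4: f1 ^ cb = 3a
byte 5: c9 ^ e9 = 20
byte 6: 98 ^ b8 = 20
byte 7: ef ^ 83 = 6c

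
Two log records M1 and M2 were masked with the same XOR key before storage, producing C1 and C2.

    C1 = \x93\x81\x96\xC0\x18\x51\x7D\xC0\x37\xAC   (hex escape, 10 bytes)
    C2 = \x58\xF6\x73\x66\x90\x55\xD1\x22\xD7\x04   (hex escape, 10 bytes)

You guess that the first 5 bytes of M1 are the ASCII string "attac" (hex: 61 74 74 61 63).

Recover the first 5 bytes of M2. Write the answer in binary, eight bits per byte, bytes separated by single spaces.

10101010 00000011 10010001 11000111 11101011

First, C1 ⊕ C2 = (M1 ⊕ K) ⊕ (M2 ⊕ K) = M1 ⊕ M2, so the key drops out. Then M2 = (M1 ⊕ M2) ⊕ M1 over the first 5 bytes.
byte 0: (93 xor 58) xor 61 = cb xor 61 = aa
byte 1: (81 xor f6) xor 74 = 77 xor 74 = 03
byte 2: (96 xor 73) xor 74 = e5 xor 74 = 91
byte 3: (c0 xor 66) xor 61 = a6 xor 61 = c7
byte 4: (18 xor 90) xor 63 = 88 xor 63 = eb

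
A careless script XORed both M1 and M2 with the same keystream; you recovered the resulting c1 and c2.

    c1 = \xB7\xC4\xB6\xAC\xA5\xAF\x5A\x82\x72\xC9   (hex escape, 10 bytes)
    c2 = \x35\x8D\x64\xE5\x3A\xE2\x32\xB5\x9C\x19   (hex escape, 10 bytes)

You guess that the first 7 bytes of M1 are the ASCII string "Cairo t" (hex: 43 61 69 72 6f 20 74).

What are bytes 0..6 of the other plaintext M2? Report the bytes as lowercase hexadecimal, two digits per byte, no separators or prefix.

First, c1 ⊕ c2 = (M1 ⊕ K) ⊕ (M2 ⊕ K) = M1 ⊕ M2, so the key drops out. Then M2 = (M1 ⊕ M2) ⊕ M1 over the first 7 bytes.
byte 0: (b7 XOR 35) XOR 43 = 82 XOR 43 = c1
byte 1: (c4 XOR 8d) XOR 61 = 49 XOR 61 = 28
byte 2: (b6 XOR 64) XOR 69 = d2 XOR 69 = bb
byte 3: (ac XOR e5) XOR 72 = 49 XOR 72 = 3b
byte 4: (a5 XOR 3a) XOR 6f = 9f XOR 6f = f0
byte 5: (af XOR e2) XOR 20 = 4d XOR 20 = 6d
byte 6: (5a XOR 32) XOR 74 = 68 XOR 74 = 1c

c128bb3bf06d1c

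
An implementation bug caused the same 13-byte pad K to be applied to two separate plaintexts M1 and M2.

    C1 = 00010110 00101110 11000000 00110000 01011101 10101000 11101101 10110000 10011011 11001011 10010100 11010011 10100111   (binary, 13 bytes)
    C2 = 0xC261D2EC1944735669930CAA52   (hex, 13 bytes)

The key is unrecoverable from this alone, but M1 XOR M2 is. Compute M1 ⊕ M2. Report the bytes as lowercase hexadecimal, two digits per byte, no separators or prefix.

d44f12dc44ec9ee6f2589879f5

C1 ⊕ C2 = (M1 ⊕ K) ⊕ (M2 ⊕ K) = M1 ⊕ M2 — the shared key cancels under XOR.
byte 0: 16 XOR c2 = d4
byte 1: 2e XOR 61 = 4f
byte 2: c0 XOR d2 = 12
byte 3: 30 XOR ec = dc
byte 4: 5d XOR 19 = 44
byte 5: a8 XOR 44 = ec
byte 6: ed XOR 73 = 9e
byte 7: b0 XOR 56 = e6
byte 8: 9b XOR 69 = f2
byte 9: cb XOR 93 = 58
byte 10: 94 XOR 0c = 98
byte 11: d3 XOR aa = 79
byte 12: a7 XOR 52 = f5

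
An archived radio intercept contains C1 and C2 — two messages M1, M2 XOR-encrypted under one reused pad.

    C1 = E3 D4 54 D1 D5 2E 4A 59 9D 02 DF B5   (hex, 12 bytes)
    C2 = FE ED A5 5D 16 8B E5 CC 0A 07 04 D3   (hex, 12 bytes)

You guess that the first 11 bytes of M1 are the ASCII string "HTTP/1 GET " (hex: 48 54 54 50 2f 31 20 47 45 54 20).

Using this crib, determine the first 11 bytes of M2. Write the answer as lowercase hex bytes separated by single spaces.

First, C1 ⊕ C2 = (M1 ⊕ K) ⊕ (M2 ⊕ K) = M1 ⊕ M2, so the key drops out. Then M2 = (M1 ⊕ M2) ⊕ M1 over the first 11 bytes.
byte 0: (e3 XOR fe) XOR 48 = 1d XOR 48 = 55
byte 1: (d4 XOR ed) XOR 54 = 39 XOR 54 = 6d
byte 2: (54 XOR a5) XOR 54 = f1 XOR 54 = a5
byte 3: (d1 XOR 5d) XOR 50 = 8c XOR 50 = dc
byte 4: (d5 XOR 16) XOR 2f = c3 XOR 2f = ec
byte 5: (2e XOR 8b) XOR 31 = a5 XOR 31 = 94
byte 6: (4a XOR e5) XOR 20 = af XOR 20 = 8f
byte 7: (59 XOR cc) XOR 47 = 95 XOR 47 = d2
byte 8: (9d XOR 0a) XOR 45 = 97 XOR 45 = d2
byte 9: (02 XOR 07) XOR 54 = 05 XOR 54 = 51
byte 10: (df XOR 04) XOR 20 = db XOR 20 = fb

55 6d a5 dc ec 94 8f d2 d2 51 fb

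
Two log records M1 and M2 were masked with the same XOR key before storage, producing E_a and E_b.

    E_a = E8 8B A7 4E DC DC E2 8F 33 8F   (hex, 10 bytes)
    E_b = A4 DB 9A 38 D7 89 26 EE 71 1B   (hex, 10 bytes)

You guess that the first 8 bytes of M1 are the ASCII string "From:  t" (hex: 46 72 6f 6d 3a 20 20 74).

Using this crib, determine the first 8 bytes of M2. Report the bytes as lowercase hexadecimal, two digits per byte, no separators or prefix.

First, E_a ⊕ E_b = (M1 ⊕ K) ⊕ (M2 ⊕ K) = M1 ⊕ M2, so the key drops out. Then M2 = (M1 ⊕ M2) ⊕ M1 over the first 8 bytes.
byte 0: (e8 ⊕ a4) ⊕ 46 = 4c ⊕ 46 = 0a
byte 1: (8b ⊕ db) ⊕ 72 = 50 ⊕ 72 = 22
byte 2: (a7 ⊕ 9a) ⊕ 6f = 3d ⊕ 6f = 52
byte 3: (4e ⊕ 38) ⊕ 6d = 76 ⊕ 6d = 1b
byte 4: (dc ⊕ d7) ⊕ 3a = 0b ⊕ 3a = 31
byte 5: (dc ⊕ 89) ⊕ 20 = 55 ⊕ 20 = 75
byte 6: (e2 ⊕ 26) ⊕ 20 = c4 ⊕ 20 = e4
byte 7: (8f ⊕ ee) ⊕ 74 = 61 ⊕ 74 = 15

0a22521b3175e415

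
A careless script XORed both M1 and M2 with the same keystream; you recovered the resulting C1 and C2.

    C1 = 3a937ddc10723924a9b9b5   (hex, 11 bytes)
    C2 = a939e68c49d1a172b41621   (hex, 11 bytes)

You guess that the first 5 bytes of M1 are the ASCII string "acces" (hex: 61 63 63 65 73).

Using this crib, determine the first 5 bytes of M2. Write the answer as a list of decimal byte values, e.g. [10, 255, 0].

First, C1 ⊕ C2 = (M1 ⊕ K) ⊕ (M2 ⊕ K) = M1 ⊕ M2, so the key drops out. Then M2 = (M1 ⊕ M2) ⊕ M1 over the first 5 bytes.
byte 0: (3a XOR a9) XOR 61 = 93 XOR 61 = f2
byte 1: (93 XOR 39) XOR 63 = aa XOR 63 = c9
byte 2: (7d XOR e6) XOR 63 = 9b XOR 63 = f8
byte 3: (dc XOR 8c) XOR 65 = 50 XOR 65 = 35
byte 4: (10 XOR 49) XOR 73 = 59 XOR 73 = 2a

[242, 201, 248, 53, 42]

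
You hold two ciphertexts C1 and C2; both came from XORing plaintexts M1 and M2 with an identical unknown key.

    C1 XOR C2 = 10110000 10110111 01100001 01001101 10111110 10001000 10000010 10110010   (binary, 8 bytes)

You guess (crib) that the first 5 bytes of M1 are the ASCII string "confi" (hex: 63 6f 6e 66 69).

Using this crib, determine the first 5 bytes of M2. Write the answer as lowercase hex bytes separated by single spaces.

Since C1 ⊕ C2 = M1 ⊕ M2, XORing with the guessed M1 bytes yields the corresponding M2 bytes: M2 = (C1 ⊕ C2) ⊕ M1.
byte 0: 176 XOR  99 = 211
byte 1: 183 XOR 111 = 216
byte 2:  97 XOR 110 =  15
byte 3:  77 XOR 102 =  43
byte 4: 190 XOR 105 = 215

d3 d8 0f 2b d7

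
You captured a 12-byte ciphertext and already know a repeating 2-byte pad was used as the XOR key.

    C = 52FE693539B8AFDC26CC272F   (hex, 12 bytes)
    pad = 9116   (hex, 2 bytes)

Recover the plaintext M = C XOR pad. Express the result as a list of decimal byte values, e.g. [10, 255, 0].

The 2-byte key repeats, so the effective keystream is 91 16 91 16 91 16 91 16 91 16 91 16.
byte 0: 52 ⊕ 91 = c3
byte 1: fe ⊕ 16 = e8
byte 2: 69 ⊕ 91 = f8
byte 3: 35 ⊕ 16 = 23
byte 4: 39 ⊕ 91 = a8
byte 5: b8 ⊕ 16 = ae
byte 6: af ⊕ 91 = 3e
byte 7: dc ⊕ 16 = ca
byte 8: 26 ⊕ 91 = b7
byte 9: cc ⊕ 16 = da
byte 10: 27 ⊕ 91 = b6
byte 11: 2f ⊕ 16 = 39

[195, 232, 248, 35, 168, 174, 62, 202, 183, 218, 182, 57]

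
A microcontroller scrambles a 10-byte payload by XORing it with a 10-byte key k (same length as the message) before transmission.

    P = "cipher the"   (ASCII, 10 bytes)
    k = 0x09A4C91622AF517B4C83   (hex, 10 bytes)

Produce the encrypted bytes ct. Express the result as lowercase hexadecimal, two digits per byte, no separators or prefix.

byte 0:  99 xor   9 = 106
byte 1: 105 xor 164 = 205
byte 2: 112 xor 201 = 185
byte 3: 104 xor  22 = 126
byte 4: 101 xor  34 =  71
byte 5: 114 xor 175 = 221
byte 6:  32 xor  81 = 113
byte 7: 116 xor 123 =  15
byte 8: 104 xor  76 =  36
byte 9: 101 xor 131 = 230

6acdb97e47dd710f24e6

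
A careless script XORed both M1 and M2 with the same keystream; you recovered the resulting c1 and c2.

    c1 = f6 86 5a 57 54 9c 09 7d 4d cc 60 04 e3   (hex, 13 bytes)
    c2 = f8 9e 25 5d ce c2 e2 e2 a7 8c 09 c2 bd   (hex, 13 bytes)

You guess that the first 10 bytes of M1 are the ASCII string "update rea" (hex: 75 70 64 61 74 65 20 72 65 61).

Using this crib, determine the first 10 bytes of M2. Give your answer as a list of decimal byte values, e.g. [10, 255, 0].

First, c1 ⊕ c2 = (M1 ⊕ K) ⊕ (M2 ⊕ K) = M1 ⊕ M2, so the key drops out. Then M2 = (M1 ⊕ M2) ⊕ M1 over the first 10 bytes.
byte 0: (f6 ^ f8) ^ 75 = 0e ^ 75 = 7b
byte 1: (86 ^ 9e) ^ 70 = 18 ^ 70 = 68
byte 2: (5a ^ 25) ^ 64 = 7f ^ 64 = 1b
byte 3: (57 ^ 5d) ^ 61 = 0a ^ 61 = 6b
byte 4: (54 ^ ce) ^ 74 = 9a ^ 74 = ee
byte 5: (9c ^ c2) ^ 65 = 5e ^ 65 = 3b
byte 6: (09 ^ e2) ^ 20 = eb ^ 20 = cb
byte 7: (7d ^ e2) ^ 72 = 9f ^ 72 = ed
byte 8: (4d ^ a7) ^ 65 = ea ^ 65 = 8f
byte 9: (cc ^ 8c) ^ 61 = 40 ^ 61 = 21

[123, 104, 27, 107, 238, 59, 203, 237, 143, 33]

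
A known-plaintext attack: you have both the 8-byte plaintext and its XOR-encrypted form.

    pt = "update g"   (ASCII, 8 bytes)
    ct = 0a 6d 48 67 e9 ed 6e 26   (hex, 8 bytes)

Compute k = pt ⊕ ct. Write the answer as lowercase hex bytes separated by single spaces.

Since ct = pt ⊕ k, XORing both sides with pt gives k = pt ⊕ ct.
117 XOR  10 = 127
112 XOR 109 =  29
100 XOR  72 =  44
 97 XOR 103 =   6
116 XOR 233 = 157
101 XOR 237 = 136
 32 XOR 110 =  78
103 XOR  38 =  65

7f 1d 2c 06 9d 88 4e 41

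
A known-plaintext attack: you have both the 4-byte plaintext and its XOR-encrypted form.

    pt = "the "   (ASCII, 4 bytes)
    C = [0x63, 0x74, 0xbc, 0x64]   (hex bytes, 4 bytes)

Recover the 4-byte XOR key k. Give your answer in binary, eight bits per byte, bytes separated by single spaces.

00010111 00011100 11011001 01000100

Since C = pt ⊕ k, XORing both sides with pt gives k = pt ⊕ C.
116 ⊕  99 =  23
104 ⊕ 116 =  28
101 ⊕ 188 = 217
 32 ⊕ 100 =  68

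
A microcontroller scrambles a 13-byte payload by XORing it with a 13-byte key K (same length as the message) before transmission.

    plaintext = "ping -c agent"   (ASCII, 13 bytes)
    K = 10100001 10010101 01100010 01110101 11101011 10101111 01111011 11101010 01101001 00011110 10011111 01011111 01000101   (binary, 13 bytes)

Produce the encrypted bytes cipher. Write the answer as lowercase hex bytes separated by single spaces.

d1 fc 0c 12 cb 82 18 ca 08 79 fa 31 31

70 xor a1 = d1
69 xor 95 = fc
6e xor 62 = 0c
67 xor 75 = 12
20 xor eb = cb
2d xor af = 82
63 xor 7b = 18
20 xor ea = ca
61 xor 69 = 08
67 xor 1e = 79
65 xor 9f = fa
6e xor 5f = 31
74 xor 45 = 31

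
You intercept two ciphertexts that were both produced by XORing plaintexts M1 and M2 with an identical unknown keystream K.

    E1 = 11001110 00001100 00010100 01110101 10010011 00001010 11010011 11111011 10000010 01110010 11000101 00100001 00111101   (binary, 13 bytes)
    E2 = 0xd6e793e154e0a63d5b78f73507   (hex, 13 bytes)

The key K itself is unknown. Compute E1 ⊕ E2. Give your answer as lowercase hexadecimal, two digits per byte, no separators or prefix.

E1 ⊕ E2 = (M1 ⊕ K) ⊕ (M2 ⊕ K) = M1 ⊕ M2 — the shared key cancels under XOR.
11001110 XOR 11010110 = 00011000
00001100 XOR 11100111 = 11101011
00010100 XOR 10010011 = 10000111
01110101 XOR 11100001 = 10010100
10010011 XOR 01010100 = 11000111
00001010 XOR 11100000 = 11101010
11010011 XOR 10100110 = 01110101
11111011 XOR 00111101 = 11000110
10000010 XOR 01011011 = 11011001
01110010 XOR 01111000 = 00001010
11000101 XOR 11110111 = 00110010
00100001 XOR 00110101 = 00010100
00111101 XOR 00000111 = 00111010

18eb8794c7ea75c6d90a32143a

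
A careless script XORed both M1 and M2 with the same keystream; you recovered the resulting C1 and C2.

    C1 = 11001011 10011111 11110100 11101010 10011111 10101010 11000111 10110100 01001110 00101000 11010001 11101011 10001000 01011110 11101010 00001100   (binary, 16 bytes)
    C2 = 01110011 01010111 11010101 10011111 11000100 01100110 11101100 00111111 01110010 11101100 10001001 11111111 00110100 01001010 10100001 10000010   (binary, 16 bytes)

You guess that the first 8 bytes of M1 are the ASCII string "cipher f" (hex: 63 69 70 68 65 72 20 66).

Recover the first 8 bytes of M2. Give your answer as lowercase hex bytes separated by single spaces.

First, C1 ⊕ C2 = (M1 ⊕ K) ⊕ (M2 ⊕ K) = M1 ⊕ M2, so the key drops out. Then M2 = (M1 ⊕ M2) ⊕ M1 over the first 8 bytes.
byte 0: (cb xor 73) xor 63 = b8 xor 63 = db
byte 1: (9f xor 57) xor 69 = c8 xor 69 = a1
byte 2: (f4 xor d5) xor 70 = 21 xor 70 = 51
byte 3: (ea xor 9f) xor 68 = 75 xor 68 = 1d
byte 4: (9f xor c4) xor 65 = 5b xor 65 = 3e
byte 5: (aa xor 66) xor 72 = cc xor 72 = be
byte 6: (c7 xor ec) xor 20 = 2b xor 20 = 0b
byte 7: (b4 xor 3f) xor 66 = 8b xor 66 = ed

db a1 51 1d 3e be 0b ed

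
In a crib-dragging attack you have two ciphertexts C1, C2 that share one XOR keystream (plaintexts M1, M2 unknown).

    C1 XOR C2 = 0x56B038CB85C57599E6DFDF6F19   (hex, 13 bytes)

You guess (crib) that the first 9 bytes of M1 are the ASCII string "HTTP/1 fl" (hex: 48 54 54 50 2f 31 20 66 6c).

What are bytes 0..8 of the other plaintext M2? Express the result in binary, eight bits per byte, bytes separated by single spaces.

Since C1 ⊕ C2 = M1 ⊕ M2, XORing with the guessed M1 bytes yields the corresponding M2 bytes: M2 = (C1 ⊕ C2) ⊕ M1.
56 ^ 48 = 1e
b0 ^ 54 = e4
38 ^ 54 = 6c
cb ^ 50 = 9b
85 ^ 2f = aa
c5 ^ 31 = f4
75 ^ 20 = 55
99 ^ 66 = ff
e6 ^ 6c = 8a

00011110 11100100 01101100 10011011 10101010 11110100 01010101 11111111 10001010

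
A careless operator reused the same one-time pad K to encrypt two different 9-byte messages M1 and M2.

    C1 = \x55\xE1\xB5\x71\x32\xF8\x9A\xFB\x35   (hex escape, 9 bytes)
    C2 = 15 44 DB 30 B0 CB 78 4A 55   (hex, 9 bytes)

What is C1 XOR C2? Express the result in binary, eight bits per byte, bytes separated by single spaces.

01000000 10100101 01101110 01000001 10000010 00110011 11100010 10110001 01100000

C1 ⊕ C2 = (M1 ⊕ K) ⊕ (M2 ⊕ K) = M1 ⊕ M2 — the shared key cancels under XOR.
01010101 ^ 00010101 = 01000000
11100001 ^ 01000100 = 10100101
10110101 ^ 11011011 = 01101110
01110001 ^ 00110000 = 01000001
00110010 ^ 10110000 = 10000010
11111000 ^ 11001011 = 00110011
10011010 ^ 01111000 = 11100010
11111011 ^ 01001010 = 10110001
00110101 ^ 01010101 = 01100000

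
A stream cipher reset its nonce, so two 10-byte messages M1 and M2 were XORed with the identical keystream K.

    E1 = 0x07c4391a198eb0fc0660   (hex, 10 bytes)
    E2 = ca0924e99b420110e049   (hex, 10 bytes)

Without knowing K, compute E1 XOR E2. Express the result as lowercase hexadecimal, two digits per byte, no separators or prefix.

E1 ⊕ E2 = (M1 ⊕ K) ⊕ (M2 ⊕ K) = M1 ⊕ M2 — the shared key cancels under XOR.
07 ^ ca = cd
c4 ^ 09 = cd
39 ^ 24 = 1d
1a ^ e9 = f3
19 ^ 9b = 82
8e ^ 42 = cc
b0 ^ 01 = b1
fc ^ 10 = ec
06 ^ e0 = e6
60 ^ 49 = 29

cdcd1df382ccb1ece629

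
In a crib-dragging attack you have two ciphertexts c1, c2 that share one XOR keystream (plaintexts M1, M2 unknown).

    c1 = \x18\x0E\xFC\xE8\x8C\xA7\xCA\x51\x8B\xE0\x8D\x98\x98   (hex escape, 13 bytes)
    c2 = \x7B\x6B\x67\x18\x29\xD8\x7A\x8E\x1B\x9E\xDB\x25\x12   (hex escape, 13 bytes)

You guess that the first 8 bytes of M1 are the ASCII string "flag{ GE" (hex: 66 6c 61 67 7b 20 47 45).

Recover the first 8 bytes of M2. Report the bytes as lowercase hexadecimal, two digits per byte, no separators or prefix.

0509fa97de5ff79a

First, c1 ⊕ c2 = (M1 ⊕ K) ⊕ (M2 ⊕ K) = M1 ⊕ M2, so the key drops out. Then M2 = (M1 ⊕ M2) ⊕ M1 over the first 8 bytes.
byte 0: (18 xor 7b) xor 66 = 63 xor 66 = 05
byte 1: (0e xor 6b) xor 6c = 65 xor 6c = 09
byte 2: (fc xor 67) xor 61 = 9b xor 61 = fa
byte 3: (e8 xor 18) xor 67 = f0 xor 67 = 97
byte 4: (8c xor 29) xor 7b = a5 xor 7b = de
byte 5: (a7 xor d8) xor 20 = 7f xor 20 = 5f
byte 6: (ca xor 7a) xor 47 = b0 xor 47 = f7
byte 7: (51 xor 8e) xor 45 = df xor 45 = 9a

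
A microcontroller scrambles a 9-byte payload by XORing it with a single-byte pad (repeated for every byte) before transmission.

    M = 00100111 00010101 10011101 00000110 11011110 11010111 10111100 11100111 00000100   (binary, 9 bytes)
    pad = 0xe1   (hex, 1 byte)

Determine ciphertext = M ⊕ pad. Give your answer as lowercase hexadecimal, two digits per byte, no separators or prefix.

The 1-byte key repeats, so the effective keystream is e1 e1 e1 e1 e1 e1 e1 e1 e1.
byte 0: 27 xor e1 = c6
byte 1: 15 xor e1 = f4
byte 2: 9d xor e1 = 7c
byte 3: 06 xor e1 = e7
byte 4: de xor e1 = 3f
byte 5: d7 xor e1 = 36
byte 6: bc xor e1 = 5d
byte 7: e7 xor e1 = 06
byte 8: 04 xor e1 = e5

c6f47ce73f365d06e5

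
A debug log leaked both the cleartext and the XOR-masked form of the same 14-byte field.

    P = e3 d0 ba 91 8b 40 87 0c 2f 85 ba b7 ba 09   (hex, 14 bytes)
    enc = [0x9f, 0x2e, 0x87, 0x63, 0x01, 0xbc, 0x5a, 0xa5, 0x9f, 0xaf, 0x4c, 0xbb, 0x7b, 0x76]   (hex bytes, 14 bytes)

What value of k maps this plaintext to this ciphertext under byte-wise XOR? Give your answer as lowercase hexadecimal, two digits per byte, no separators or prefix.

Since enc = P ⊕ k, XORing both sides with P gives k = P ⊕ enc.
11100011 xor 10011111 = 01111100
11010000 xor 00101110 = 11111110
10111010 xor 10000111 = 00111101
10010001 xor 01100011 = 11110010
10001011 xor 00000001 = 10001010
01000000 xor 10111100 = 11111100
10000111 xor 01011010 = 11011101
00001100 xor 10100101 = 10101001
00101111 xor 10011111 = 10110000
10000101 xor 10101111 = 00101010
10111010 xor 01001100 = 11110110
10110111 xor 10111011 = 00001100
10111010 xor 01111011 = 11000001
00001001 xor 01110110 = 01111111

7cfe3df28afcdda9b02af60cc17f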